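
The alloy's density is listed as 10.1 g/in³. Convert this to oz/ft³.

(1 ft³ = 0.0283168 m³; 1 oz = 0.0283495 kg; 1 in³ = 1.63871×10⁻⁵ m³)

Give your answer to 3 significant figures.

616 oz/ft³

10.1 g/in³ × 0.001 kg/g ÷ 1.63871×10⁻⁵ m³/in³ = 616.338 kg/m³
616.338 kg/m³ ÷ 0.0283495 kg/oz × 0.0283168 m³/ft³ = 615.627 oz/ft³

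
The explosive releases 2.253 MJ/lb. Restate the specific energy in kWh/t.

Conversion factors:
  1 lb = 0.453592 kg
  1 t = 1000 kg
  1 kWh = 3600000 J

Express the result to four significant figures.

1380 kWh/t

2.253 MJ/lb × 1000000 J/MJ ÷ 0.453592 kg/lb = 4.96702×10⁶ J/kg
4.96702×10⁶ J/kg ÷ 3600000 J/kWh × 1000 kg/t = 1379.73 kWh/t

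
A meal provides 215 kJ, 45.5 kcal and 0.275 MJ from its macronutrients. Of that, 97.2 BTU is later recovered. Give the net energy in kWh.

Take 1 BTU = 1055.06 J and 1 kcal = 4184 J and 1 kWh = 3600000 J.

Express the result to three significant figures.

215 kJ × 1000 → 215000 J
45.5 kcal × 4184 → 190372 J
0.275 MJ × 1000000 → 275000 J
97.2 BTU × 1055.06 → 102552 J
Result: 215000 + 190372 + 275000 − 102552 = 577820 J
In kWh: 577820 / 3600000 = 0.160506 kWh

0.161 kWh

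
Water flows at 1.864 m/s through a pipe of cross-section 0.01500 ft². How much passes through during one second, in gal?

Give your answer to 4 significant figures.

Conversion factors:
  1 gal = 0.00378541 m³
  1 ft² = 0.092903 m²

0.6862 gal

0.01500 ft² × 0.092903 = 0.00139354 m²
V = v × A × t = 1.864 m/s × 0.00139354 m² × 1 s = 0.00259756 m³
0.00259756 m³ ÷ (0.00378541 m³/gal) = 0.686203 gal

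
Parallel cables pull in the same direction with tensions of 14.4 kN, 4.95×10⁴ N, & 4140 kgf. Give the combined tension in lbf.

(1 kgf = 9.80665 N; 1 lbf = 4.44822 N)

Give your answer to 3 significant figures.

2.35×10⁴ lbf

14.4 kN × 1000 = 14400 N
4.95×10⁴ N (already N)
4140 kgf × 9.80665 = 40599.5 N
Total: 14400 + 49500 + 40599.5 = 104500 N
In lbf: 104500 / 4.44822 = 23492.5 lbf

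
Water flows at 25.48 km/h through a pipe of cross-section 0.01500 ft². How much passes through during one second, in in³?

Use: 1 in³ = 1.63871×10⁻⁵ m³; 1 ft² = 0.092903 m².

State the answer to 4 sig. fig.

601.9 in³

25.48 km/h × (1/3.6) = 7.07778 m/s
0.01500 ft² × 0.092903 = 0.00139354 m²
V = v × A × t = 7.07778 m/s × 0.00139354 m² × 1 s = 0.00986317 m³
0.00986317 m³ ÷ (1.63871×10⁻⁵ m³/in³) = 601.886 in³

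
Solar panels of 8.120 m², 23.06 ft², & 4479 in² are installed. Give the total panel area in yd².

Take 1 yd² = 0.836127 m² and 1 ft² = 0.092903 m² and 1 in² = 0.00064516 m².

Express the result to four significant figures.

8.120 m² (already m²)
23.06 ft² × 0.092903 = 2.14234 m²
4479 in² × 0.00064516 = 2.88967 m²
Combined: 8.12 + 2.14234 + 2.88967 = 13.152 m²
In yd²: 13.152 / 0.836127 = 15.7297 yd²

15.73 yd²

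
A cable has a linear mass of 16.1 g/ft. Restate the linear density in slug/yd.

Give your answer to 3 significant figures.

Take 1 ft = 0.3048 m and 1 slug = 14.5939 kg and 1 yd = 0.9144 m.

16.1 g/ft × 0.001 kg/g ÷ 0.3048 m/ft = 0.0528215 kg/m
0.0528215 kg/m ÷ 14.5939 kg/slug × 0.9144 m/yd = 0.0033096 slug/yd

0.00331 slug/yd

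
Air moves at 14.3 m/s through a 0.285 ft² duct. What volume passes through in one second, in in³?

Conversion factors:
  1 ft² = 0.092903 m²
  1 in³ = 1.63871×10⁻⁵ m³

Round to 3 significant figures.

2.31×10⁴ in³

0.285 ft² × 0.092903 → 0.0264774 m²
V = v × A × t = 14.3 m/s × 0.0264774 m² × 1 s = 0.378627 m³
0.378627 m³ ÷ (1.63871×10⁻⁵ m³/in³) = 23105.2 in³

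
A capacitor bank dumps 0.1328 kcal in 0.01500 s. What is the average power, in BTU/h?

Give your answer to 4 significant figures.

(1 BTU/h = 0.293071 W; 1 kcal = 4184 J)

1.264×10⁵ BTU/h

0.1328 kcal × 4184 = 555.635 J
P = E / t = 555.635 J / 0.015 s = 37042.3 W
37042.3 W ÷ (0.293071 W/BTU/h) = 126394 BTU/h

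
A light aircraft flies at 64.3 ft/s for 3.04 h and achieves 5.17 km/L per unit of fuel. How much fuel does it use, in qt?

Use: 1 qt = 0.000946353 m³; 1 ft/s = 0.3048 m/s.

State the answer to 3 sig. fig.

43.8 qt

64.3 ft/s → 19.5986 m/s
3.04 h → 10944 s
d = v × t = 19.5986 × 10944 = 214487 m
5.17 km/L → 5.17×10⁶ m/m³
V = d / (distance per unit fuel) = 214487 / 5.17×10⁶ = 0.0414868 m³
In qt: 0.0414868 / 0.000946353 = 43.8386 qt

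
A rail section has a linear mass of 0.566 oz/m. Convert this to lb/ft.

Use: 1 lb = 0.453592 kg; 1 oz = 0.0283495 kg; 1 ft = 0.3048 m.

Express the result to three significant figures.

0.0108 lb/ft

0.566 oz/m × 0.0283495 kg/oz = 0.0160458 kg/m
0.0160458 kg/m ÷ 0.453592 kg/lb × 0.3048 m/ft = 0.0107823 lb/ft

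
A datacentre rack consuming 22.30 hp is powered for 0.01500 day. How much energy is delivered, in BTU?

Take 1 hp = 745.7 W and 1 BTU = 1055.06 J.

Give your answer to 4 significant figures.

22.30 hp × 745.7 → 16629.1 W
0.01500 day × 86400 → 1296 s
E = P × t = 16629.1 W × 1296 s = 2.15513×10⁷ J
2.15513×10⁷ J ÷ (1055.06 J/BTU) = 20426.6 BTU

2.043×10⁴ BTU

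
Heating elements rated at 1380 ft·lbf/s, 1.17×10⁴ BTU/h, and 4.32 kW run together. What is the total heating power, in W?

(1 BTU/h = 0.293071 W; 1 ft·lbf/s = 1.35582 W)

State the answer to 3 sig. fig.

1380 ft·lbf/s × 1.35582 → 1871.03 W
1.17×10⁴ BTU/h × 0.293071 → 3428.93 W
4.32 kW × 1000 → 4320 W
Total: 1871.03 + 3428.93 + 4320 = 9619.96 W

9620 W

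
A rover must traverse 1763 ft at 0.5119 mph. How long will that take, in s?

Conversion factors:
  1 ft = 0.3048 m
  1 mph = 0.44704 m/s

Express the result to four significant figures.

1763 ft × 0.3048 → 537.362 m
0.5119 mph × 0.44704 → 0.22884 m/s
t = d / v = 537.362 m / 0.22884 m/s = 2348.2 s

2348 s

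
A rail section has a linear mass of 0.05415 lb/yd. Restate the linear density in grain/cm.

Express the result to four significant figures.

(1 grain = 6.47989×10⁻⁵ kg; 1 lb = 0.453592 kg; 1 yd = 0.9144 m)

0.05415 lb/yd × 0.453592 kg/lb ÷ 0.9144 m/yd = 0.0268613 kg/m
0.0268613 kg/m ÷ 6.47989×10⁻⁵ kg/grain × 0.01 m/cm = 4.14533 grain/cm

4.145 grain/cm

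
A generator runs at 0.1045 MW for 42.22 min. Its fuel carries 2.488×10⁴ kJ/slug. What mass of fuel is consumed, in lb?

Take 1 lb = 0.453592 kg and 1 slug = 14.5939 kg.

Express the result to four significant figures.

0.1045 MW → 104500 W
42.22 min → 2533.2 s
E = P × t = 104500 × 2533.2 = 2.64719×10⁸ J
2.488×10⁴ kJ/slug → 1.70482×10⁶ J/kg
m = E / e_s = 2.64719×10⁸ / 1.70482×10⁶ = 155.277 kg
In lb: 155.277 / 0.453592 = 342.327 lb

342.3 lb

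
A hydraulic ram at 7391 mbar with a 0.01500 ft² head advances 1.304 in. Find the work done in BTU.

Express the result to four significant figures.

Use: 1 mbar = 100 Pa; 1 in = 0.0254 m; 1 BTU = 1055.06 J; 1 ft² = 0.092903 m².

7391 mbar → 739100 Pa
0.01500 ft² → 0.00139354 m²
F = P × A = 739100 × 0.00139354 = 1029.97 N
1.304 in → 0.0331216 m
W = F × d = 1029.97 × 0.0331216 = 34.1143 J
In BTU: 34.1143 / 1055.06 = 0.032334 BTU

0.03233 BTU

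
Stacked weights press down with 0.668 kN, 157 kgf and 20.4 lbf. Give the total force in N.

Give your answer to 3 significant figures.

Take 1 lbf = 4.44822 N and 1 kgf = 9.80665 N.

0.668 kN × 1000 = 668 N
157 kgf × 9.80665 = 1539.64 N
20.4 lbf × 4.44822 = 90.7437 N
Combined: 668 + 1539.64 + 90.7437 = 2298.38 N

2300 N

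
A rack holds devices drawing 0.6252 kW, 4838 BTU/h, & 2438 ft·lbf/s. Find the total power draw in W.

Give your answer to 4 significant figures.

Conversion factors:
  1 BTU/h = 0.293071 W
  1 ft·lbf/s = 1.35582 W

5349 W

0.6252 kW × 1000 → 625.2 W
4838 BTU/h × 0.293071 → 1417.88 W
2438 ft·lbf/s × 1.35582 → 3305.49 W
Sum: 625.2 + 1417.88 + 3305.49 = 5348.57 W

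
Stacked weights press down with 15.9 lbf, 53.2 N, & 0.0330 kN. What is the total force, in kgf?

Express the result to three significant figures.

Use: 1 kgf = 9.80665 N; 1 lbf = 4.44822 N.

15.9 lbf × 4.44822 = 70.7267 N
53.2 N (already N)
0.0330 kN × 1000 = 33 N
Sum: 70.7267 + 53.2 + 33 = 156.927 N
In kgf: 156.927 / 9.80665 = 16.0021 kgf

16.0 kgf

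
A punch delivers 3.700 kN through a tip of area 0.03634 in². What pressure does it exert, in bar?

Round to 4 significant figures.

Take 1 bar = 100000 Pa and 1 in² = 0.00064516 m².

1578 bar

3.700 kN × 1000 → 3700 N
0.03634 in² × 0.00064516 → 2.34451×10⁻⁵ m²
P = F / A = 3700 N / 2.34451×10⁻⁵ m² = 1.57815×10⁸ Pa
1.57815×10⁸ Pa ÷ (100000 Pa/bar) = 1578.15 bar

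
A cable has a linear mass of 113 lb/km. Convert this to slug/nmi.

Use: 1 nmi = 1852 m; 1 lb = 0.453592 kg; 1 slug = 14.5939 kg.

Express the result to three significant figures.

6.50 slug/nmi

113 lb/km × 0.453592 kg/lb ÷ 1000 m/km = 0.0512559 kg/m
0.0512559 kg/m ÷ 14.5939 kg/slug × 1852 m/nmi = 6.50449 slug/nmi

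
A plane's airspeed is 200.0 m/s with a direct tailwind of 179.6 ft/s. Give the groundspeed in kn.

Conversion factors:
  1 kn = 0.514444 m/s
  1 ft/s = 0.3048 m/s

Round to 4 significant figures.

495.2 kn

200.0 m/s (already m/s)
179.6 ft/s × 0.3048 = 54.7421 m/s
Total: 200 + 54.7421 = 254.742 m/s
In kn: 254.742 / 0.514444 = 495.179 kn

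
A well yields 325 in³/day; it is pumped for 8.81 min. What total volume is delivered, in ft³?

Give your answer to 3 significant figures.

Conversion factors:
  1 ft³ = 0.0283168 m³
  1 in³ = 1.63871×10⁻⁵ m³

325 in³/day → 6.16413×10⁻⁸ m³/s
8.81 min → 528.6 s
V = Q × t = 6.16413×10⁻⁸ × 528.6 = 3.25836×10⁻⁵ m³
In ft³: 3.25836×10⁻⁵ / 0.0283168 = 0.00115068 ft³

0.00115 ft³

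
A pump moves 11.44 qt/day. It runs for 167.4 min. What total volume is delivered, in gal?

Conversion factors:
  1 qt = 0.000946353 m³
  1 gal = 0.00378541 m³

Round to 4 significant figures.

0.3325 gal

11.44 qt/day → 1.25304×10⁻⁷ m³/s
167.4 min → 10044 s
V = Q × t = 1.25304×10⁻⁷ × 10044 = 0.00125855 m³
In gal: 0.00125855 / 0.00378541 = 0.332474 gal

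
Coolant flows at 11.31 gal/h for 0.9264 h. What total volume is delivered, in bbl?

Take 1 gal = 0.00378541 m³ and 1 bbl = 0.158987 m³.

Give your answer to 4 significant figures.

11.31 gal/h → 1.18925×10⁻⁵ m³/s
0.9264 h → 3335.04 s
V = Q × t = 1.18925×10⁻⁵ × 3335.04 = 0.039662 m³
In bbl: 0.039662 / 0.158987 = 0.249467 bbl

0.2495 bbl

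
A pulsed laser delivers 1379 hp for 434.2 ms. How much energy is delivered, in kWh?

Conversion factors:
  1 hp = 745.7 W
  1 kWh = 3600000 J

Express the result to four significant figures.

1379 hp × 745.7 = 1.02832×10⁶ W
434.2 ms × 0.001 = 0.4342 s
E = P × t = 1.02832×10⁶ W × 0.4342 s = 446497 J
446497 J ÷ (3600000 J/kWh) = 0.124027 kWh

0.1240 kWh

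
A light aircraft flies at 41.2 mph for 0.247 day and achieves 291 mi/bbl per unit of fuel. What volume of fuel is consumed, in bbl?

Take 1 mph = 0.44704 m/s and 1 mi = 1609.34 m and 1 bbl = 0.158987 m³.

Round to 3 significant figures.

41.2 mph → 18.418 m/s
0.247 day → 21340.8 s
d = v × t = 18.418 × 21340.8 = 393055 m
291 mi/bbl → 2.94564×10⁶ m/m³
V = d / (distance per unit fuel) = 393055 / 2.94564×10⁶ = 0.133436 m³
In bbl: 0.133436 / 0.158987 = 0.839289 bbl

0.839 bbl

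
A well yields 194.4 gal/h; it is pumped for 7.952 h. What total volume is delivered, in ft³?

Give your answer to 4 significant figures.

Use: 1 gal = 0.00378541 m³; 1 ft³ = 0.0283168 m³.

206.7 ft³

194.4 gal/h → 2.04412×10⁻⁴ m³/s
7.952 h → 28627.2 s
V = Q × t = 2.04412×10⁻⁴ × 28627.2 = 5.85174 m³
In ft³: 5.85174 / 0.0283168 = 206.653 ft³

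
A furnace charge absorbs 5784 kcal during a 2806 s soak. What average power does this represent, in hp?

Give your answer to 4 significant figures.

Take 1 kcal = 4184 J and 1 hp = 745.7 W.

5784 kcal × 4184 = 2.42003×10⁷ J
P = E / t = 2.42003×10⁷ J / 2806 s = 8624.48 W
8624.48 W ÷ (745.7 W/hp) = 11.5656 hp

11.57 hp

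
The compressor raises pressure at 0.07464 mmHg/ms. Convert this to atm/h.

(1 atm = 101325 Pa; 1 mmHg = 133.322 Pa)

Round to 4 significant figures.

353.6 atm/h

0.07464 mmHg/ms × 133.322 Pa/mmHg ÷ 0.001 s/ms = 9951.15 Pa/s
9951.15 Pa/s ÷ 101325 Pa/atm × 3600 s/h = 353.557 atm/h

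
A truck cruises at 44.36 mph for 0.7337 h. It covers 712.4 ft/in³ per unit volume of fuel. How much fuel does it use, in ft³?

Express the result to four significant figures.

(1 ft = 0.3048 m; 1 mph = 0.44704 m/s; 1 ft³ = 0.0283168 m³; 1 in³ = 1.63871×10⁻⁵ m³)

0.1396 ft³

44.36 mph → 19.8307 m/s
0.7337 h → 2641.32 s
d = v × t = 19.8307 × 2641.32 = 52379.2 m
712.4 ft/in³ → 1.32506×10⁷ m/m³
V = d / (distance per unit fuel) = 52379.2 / 1.32506×10⁷ = 0.00395297 m³
In ft³: 0.00395297 / 0.0283168 = 0.139598 ft³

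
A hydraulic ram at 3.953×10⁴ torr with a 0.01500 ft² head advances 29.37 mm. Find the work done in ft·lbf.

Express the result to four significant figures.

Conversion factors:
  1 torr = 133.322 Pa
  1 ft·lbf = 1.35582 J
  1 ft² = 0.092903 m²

159.1 ft·lbf

3.953×10⁴ torr → 5.27022×10⁶ Pa
0.01500 ft² → 0.00139354 m²
F = P × A = 5.27022×10⁶ × 0.00139354 = 7344.26 N
29.37 mm → 0.02937 m
W = F × d = 7344.26 × 0.02937 = 215.701 J
In ft·lbf: 215.701 / 1.35582 = 159.093 ft·lbf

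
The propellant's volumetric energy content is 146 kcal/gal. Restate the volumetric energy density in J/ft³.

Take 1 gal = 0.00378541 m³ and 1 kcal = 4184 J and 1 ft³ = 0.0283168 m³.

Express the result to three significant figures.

4.57×10⁶ J/ft³

146 kcal/gal × 4184 J/kcal ÷ 0.00378541 m³/gal = 1.61373×10⁸ J/m³
1.61373×10⁸ J/m³ × 0.0283168 m³/ft³ = 4.56957×10⁶ J/ft³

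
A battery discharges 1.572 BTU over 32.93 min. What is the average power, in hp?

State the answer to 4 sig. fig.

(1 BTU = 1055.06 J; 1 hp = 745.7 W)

0.001126 hp

1.572 BTU × 1055.06 → 1658.55 J
32.93 min × 60 → 1975.8 s
P = E / t = 1658.55 J / 1975.8 s = 0.839432 W
0.839432 W ÷ (745.7 W/hp) = 0.0011257 hp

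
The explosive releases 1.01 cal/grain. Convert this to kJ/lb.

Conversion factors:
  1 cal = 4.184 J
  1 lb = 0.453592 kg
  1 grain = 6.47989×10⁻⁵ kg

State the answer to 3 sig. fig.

1.01 cal/grain × 4.184 J/cal ÷ 6.47989×10⁻⁵ kg/grain = 65214.7 J/kg
65214.7 J/kg ÷ 1000 J/kJ × 0.453592 kg/lb = 29.5809 kJ/lb

29.6 kJ/lb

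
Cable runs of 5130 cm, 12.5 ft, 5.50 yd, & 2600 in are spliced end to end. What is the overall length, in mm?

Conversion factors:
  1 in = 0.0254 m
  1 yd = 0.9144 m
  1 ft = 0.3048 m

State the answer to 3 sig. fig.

1.26×10⁵ mm

5130 cm × 0.01 → 51.3 m
12.5 ft × 0.3048 → 3.81 m
5.50 yd × 0.9144 → 5.0292 m
2600 in × 0.0254 → 66.04 m
Sum: 51.3 + 3.81 + 5.0292 + 66.04 = 126.179 m
In mm: 126.179 / 0.001 = 126179 mm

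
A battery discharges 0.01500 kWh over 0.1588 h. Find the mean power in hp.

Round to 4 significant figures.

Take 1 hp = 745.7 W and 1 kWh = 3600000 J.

0.01500 kWh × 3600000 → 54000 J
0.1588 h × 3600 → 571.68 s
P = E / t = 54000 J / 571.68 s = 94.4584 W
94.4584 W ÷ (745.7 W/hp) = 0.126671 hp

0.1267 hp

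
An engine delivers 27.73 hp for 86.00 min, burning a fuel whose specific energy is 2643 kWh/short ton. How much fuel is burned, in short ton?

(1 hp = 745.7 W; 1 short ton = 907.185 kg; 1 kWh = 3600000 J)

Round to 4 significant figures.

0.01121 short ton

27.73 hp → 20678.3 W
86.00 min → 5160 s
E = P × t = 20678.3 × 5160 = 1.067×10⁸ J
2643 kWh/short ton → 1.04883×10⁷ J/kg
m = E / e_s = 1.067×10⁸ / 1.04883×10⁷ = 10.1732 kg
In short ton: 10.1732 / 907.185 = 0.011214 short ton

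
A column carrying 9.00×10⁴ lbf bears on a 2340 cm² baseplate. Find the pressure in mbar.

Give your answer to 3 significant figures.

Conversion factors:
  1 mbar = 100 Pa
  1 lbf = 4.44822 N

9.00×10⁴ lbf × 4.44822 → 400340 N
2340 cm² × 0.0001 → 0.234 m²
P = F / A = 400340 N / 0.234 m² = 1.71085×10⁶ Pa
1.71085×10⁶ Pa ÷ (100 Pa/mbar) = 17108.5 mbar

1.71×10⁴ mbar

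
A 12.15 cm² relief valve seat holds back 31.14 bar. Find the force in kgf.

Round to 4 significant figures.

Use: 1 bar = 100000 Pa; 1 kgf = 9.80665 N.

385.8 kgf

31.14 bar × 100000 = 3.114×10⁶ Pa
12.15 cm² × 0.0001 = 0.001215 m²
F = P × A = 3.114×10⁶ Pa × 0.001215 m² = 3783.51 N
3783.51 N ÷ (9.80665 N/kgf) = 385.811 kgf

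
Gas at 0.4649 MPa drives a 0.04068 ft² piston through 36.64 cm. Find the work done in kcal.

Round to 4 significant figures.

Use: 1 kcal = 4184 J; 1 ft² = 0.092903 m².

0.1539 kcal

0.4649 MPa → 464900 Pa
0.04068 ft² → 0.00377929 m²
F = P × A = 464900 × 0.00377929 = 1756.99 N
36.64 cm → 0.3664 m
W = F × d = 1756.99 × 0.3664 = 643.761 J
In kcal: 643.761 / 4184 = 0.153863 kcal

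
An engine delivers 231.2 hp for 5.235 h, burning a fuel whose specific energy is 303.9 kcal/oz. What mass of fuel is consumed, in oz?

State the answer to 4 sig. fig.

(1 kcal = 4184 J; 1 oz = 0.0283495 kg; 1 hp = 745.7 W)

231.2 hp → 172406 W
5.235 h → 18846 s
E = P × t = 172406 × 18846 = 3.24916×10⁹ J
303.9 kcal/oz → 4.48515×10⁷ J/kg
m = E / e_s = 3.24916×10⁹ / 4.48515×10⁷ = 72.4426 kg
In oz: 72.4426 / 0.0283495 = 2555.34 oz

2555 oz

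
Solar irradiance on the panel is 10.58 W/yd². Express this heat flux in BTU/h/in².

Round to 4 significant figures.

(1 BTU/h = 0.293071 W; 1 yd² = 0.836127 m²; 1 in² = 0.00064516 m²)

10.58 W/yd² ÷ 0.836127 m²/yd² = 12.6536 W/m²
12.6536 W/m² ÷ 0.293071 W/BTU/h × 0.00064516 m²/in² = 0.0278554 BTU/h/in²

0.02786 BTU/h/in²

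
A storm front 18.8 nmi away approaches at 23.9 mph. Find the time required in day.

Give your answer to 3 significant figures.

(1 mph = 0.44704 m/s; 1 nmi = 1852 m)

18.8 nmi × 1852 = 34817.6 m
23.9 mph × 0.44704 = 10.6843 m/s
t = d / v = 34817.6 m / 10.6843 m/s = 3258.76 s
3258.76 s ÷ (86400 s/day) = 0.0377171 day

0.0377 day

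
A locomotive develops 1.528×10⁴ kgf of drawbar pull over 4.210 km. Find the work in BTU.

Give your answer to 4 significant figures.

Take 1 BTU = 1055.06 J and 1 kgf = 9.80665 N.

5.979×10⁵ BTU

1.528×10⁴ kgf × 9.80665 → 149846 N
4.210 km × 1000 → 4210 m
W = F × d = 149846 N × 4210 m = 6.30852×10⁸ J
6.30852×10⁸ J ÷ (1055.06 J/BTU) = 597930 BTU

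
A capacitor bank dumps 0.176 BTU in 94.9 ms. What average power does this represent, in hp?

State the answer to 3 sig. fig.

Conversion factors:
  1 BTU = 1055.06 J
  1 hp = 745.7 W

0.176 BTU × 1055.06 = 185.691 J
94.9 ms × 0.001 = 0.0949 s
P = E / t = 185.691 J / 0.0949 s = 1956.7 W
1956.7 W ÷ (745.7 W/hp) = 2.62398 hp

2.62 hp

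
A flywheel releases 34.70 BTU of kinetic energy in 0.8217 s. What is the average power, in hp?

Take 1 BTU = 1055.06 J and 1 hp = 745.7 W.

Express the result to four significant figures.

34.70 BTU × 1055.06 → 36610.6 J
P = E / t = 36610.6 J / 0.8217 s = 44554.7 W
44554.7 W ÷ (745.7 W/hp) = 59.7488 hp

59.75 hp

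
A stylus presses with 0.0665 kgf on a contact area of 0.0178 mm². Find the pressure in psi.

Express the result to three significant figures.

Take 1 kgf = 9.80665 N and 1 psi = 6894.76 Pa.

5310 psi

0.0665 kgf × 9.80665 → 0.652142 N
0.0178 mm² × 10⁻⁶ → 1.78×10⁻⁸ m²
P = F / A = 0.652142 N / 1.78×10⁻⁸ m² = 3.66372×10⁷ Pa
3.66372×10⁷ Pa ÷ (6894.76 Pa/psi) = 5313.77 psi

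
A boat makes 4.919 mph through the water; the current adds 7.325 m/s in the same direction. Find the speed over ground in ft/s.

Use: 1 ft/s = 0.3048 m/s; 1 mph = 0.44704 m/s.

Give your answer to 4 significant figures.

4.919 mph × 0.44704 = 2.19899 m/s
7.325 m/s (already m/s)
Total: 2.19899 + 7.325 = 9.52399 m/s
In ft/s: 9.52399 / 0.3048 = 31.2467 ft/s

31.25 ft/s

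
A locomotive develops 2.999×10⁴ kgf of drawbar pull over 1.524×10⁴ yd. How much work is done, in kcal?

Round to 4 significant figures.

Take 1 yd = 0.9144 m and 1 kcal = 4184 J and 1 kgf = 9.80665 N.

2.999×10⁴ kgf × 9.80665 → 294101 N
1.524×10⁴ yd × 0.9144 → 13935.5 m
W = F × d = 294101 N × 13935.5 m = 4.09844×10⁹ J
4.09844×10⁹ J ÷ (4184 J/kcal) = 979551 kcal

9.796×10⁵ kcal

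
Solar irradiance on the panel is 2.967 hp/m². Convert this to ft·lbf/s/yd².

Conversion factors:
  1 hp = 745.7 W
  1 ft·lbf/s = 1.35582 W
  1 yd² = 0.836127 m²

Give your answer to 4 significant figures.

1364 ft·lbf/s/yd²

2.967 hp/m² × 745.7 W/hp = 2212.49 W/m²
2212.49 W/m² ÷ 1.35582 W/ft·lbf/s × 0.836127 m²/yd² = 1364.43 ft·lbf/s/yd²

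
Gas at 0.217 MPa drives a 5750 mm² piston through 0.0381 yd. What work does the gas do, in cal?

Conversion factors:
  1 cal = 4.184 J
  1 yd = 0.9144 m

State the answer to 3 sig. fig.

10.4 cal

0.217 MPa → 217000 Pa
5750 mm² → 0.00575 m²
F = P × A = 217000 × 0.00575 = 1247.75 N
0.0381 yd → 0.0348386 m
W = F × d = 1247.75 × 0.0348386 = 43.4699 J
In cal: 43.4699 / 4.184 = 10.3896 cal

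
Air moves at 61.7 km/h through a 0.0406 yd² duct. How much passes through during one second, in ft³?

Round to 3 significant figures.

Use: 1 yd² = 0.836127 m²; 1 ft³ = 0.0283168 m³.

61.7 km/h × (1/3.6) = 17.1389 m/s
0.0406 yd² × 0.836127 = 0.0339468 m²
V = v × A × t = 17.1389 m/s × 0.0339468 m² × 1 s = 0.581811 m³
0.581811 m³ ÷ (0.0283168 m³/ft³) = 20.5465 ft³

20.5 ft³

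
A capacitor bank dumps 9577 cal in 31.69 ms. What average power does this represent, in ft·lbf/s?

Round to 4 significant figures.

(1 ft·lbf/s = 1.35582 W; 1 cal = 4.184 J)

9.326×10⁵ ft·lbf/s

9577 cal × 4.184 → 40070.2 J
31.69 ms × 0.001 → 0.03169 s
P = E / t = 40070.2 J / 0.03169 s = 1.26444×10⁶ W
1.26444×10⁶ W ÷ (1.35582 W/ft·lbf/s) = 932602 ft·lbf/s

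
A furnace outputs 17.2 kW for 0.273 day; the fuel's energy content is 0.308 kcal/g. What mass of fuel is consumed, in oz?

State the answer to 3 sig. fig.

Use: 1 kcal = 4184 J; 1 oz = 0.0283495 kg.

17.2 kW → 17200 W
0.273 day → 23587.2 s
E = P × t = 17200 × 23587.2 = 4.057×10⁸ J
0.308 kcal/g → 1.28867×10⁶ J/kg
m = E / e_s = 4.057×10⁸ / 1.28867×10⁶ = 314.821 kg
In oz: 314.821 / 0.0283495 = 11105 oz

1.11×10⁴ oz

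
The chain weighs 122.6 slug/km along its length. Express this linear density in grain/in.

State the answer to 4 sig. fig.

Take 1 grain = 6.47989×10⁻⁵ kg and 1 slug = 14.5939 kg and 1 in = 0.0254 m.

701.3 grain/in

122.6 slug/km × 14.5939 kg/slug ÷ 1000 m/km = 1.78921 kg/m
1.78921 kg/m ÷ 6.47989×10⁻⁵ kg/grain × 0.0254 m/in = 701.338 grain/in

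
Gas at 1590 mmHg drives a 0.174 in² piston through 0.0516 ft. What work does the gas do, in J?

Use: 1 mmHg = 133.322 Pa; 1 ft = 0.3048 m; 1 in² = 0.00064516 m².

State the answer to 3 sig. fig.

0.374 J

1590 mmHg → 211982 Pa
0.174 in² → 1.12258×10⁻⁴ m²
F = P × A = 211982 × 1.12258×10⁻⁴ = 23.7967 N
0.0516 ft → 0.0157277 m
W = F × d = 23.7967 × 0.0157277 = 0.374267 J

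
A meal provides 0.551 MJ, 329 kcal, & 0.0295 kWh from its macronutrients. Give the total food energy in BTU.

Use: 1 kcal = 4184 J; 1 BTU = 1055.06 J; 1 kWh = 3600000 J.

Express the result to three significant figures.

0.551 MJ × 1000000 = 551000 J
329 kcal × 4184 = 1.37654×10⁶ J
0.0295 kWh × 3600000 = 106200 J
Total: 551000 + 1.37654×10⁶ + 106200 = 2.03374×10⁶ J
In BTU: 2.03374×10⁶ / 1055.06 = 1927.61 BTU

1930 BTU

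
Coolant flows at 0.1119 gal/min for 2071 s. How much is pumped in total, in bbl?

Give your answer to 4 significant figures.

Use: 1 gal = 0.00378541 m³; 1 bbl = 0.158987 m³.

0.09196 bbl

0.1119 gal/min → 7.05979×10⁻⁶ m³/s
V = Q × t = 7.05979×10⁻⁶ × 2071 = 0.0146208 m³
In bbl: 0.0146208 / 0.158987 = 0.0919622 bbl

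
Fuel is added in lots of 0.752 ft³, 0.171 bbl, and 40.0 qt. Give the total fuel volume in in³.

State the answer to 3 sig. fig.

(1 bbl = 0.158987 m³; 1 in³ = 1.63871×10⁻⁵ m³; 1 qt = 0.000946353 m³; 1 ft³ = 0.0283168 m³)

5270 in³

0.752 ft³ × 0.0283168 = 0.0212942 m³
0.171 bbl × 0.158987 = 0.0271868 m³
40.0 qt × 0.000946353 = 0.0378541 m³
Total: 0.0212942 + 0.0271868 + 0.0378541 = 0.0863351 m³
In in³: 0.0863351 / 1.63871×10⁻⁵ = 5268.48 in³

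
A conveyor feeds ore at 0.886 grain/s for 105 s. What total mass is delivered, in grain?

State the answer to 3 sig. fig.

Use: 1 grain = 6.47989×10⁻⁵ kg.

0.886 grain/s → 5.74118×10⁻⁵ kg/s
m = ṁ × t = 5.74118×10⁻⁵ × 105 = 0.00602824 kg
In grain: 0.00602824 / 6.47989×10⁻⁵ = 93.03 grain

93.0 grain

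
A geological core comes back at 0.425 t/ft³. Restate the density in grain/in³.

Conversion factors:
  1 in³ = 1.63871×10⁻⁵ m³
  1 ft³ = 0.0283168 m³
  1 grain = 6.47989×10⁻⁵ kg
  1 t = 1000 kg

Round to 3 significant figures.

0.425 t/ft³ × 1000 kg/t ÷ 0.0283168 m³/ft³ = 15008.8 kg/m³
15008.8 kg/m³ ÷ 6.47989×10⁻⁵ kg/grain × 1.63871×10⁻⁵ m³/in³ = 3795.6 grain/in³

3800 grain/in³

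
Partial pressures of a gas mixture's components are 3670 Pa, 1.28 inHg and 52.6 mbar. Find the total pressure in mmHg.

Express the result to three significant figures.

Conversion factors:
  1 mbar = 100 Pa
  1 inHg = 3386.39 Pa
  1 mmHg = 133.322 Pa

3670 Pa (already Pa)
1.28 inHg × 3386.39 → 4334.58 Pa
52.6 mbar × 100 → 5260 Pa
Sum: 3670 + 4334.58 + 5260 = 13264.6 Pa
In mmHg: 13264.6 / 133.322 = 99.493 mmHg

99.5 mmHg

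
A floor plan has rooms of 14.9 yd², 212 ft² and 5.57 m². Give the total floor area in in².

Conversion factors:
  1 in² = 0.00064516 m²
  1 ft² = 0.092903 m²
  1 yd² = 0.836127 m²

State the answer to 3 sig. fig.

5.85×10⁴ in²

14.9 yd² × 0.836127 = 12.4583 m²
212 ft² × 0.092903 = 19.6954 m²
5.57 m² (already m²)
Total: 12.4583 + 19.6954 + 5.57 = 37.7237 m²
In in²: 37.7237 / 0.00064516 = 58471.9 in²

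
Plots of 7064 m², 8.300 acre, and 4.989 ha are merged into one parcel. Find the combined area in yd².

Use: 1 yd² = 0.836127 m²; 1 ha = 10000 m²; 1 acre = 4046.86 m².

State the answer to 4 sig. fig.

1.083×10⁵ yd²

7064 m² (already m²)
8.300 acre × 4046.86 = 33588.9 m²
4.989 ha × 10000 = 49890 m²
Combined: 7064 + 33588.9 + 49890 = 90542.9 m²
In yd²: 90542.9 / 0.836127 = 108288 yd²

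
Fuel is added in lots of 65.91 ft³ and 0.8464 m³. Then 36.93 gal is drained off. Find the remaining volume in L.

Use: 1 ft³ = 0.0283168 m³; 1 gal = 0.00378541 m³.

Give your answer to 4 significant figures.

65.91 ft³ × 0.0283168 = 1.86636 m³
0.8464 m³ (already m³)
36.93 gal × 0.00378541 = 0.139795 m³
Sum: 1.86636 + 0.8464 − 0.139795 = 2.57296 m³
In L: 2.57296 / 0.001 = 2572.96 L

2573 L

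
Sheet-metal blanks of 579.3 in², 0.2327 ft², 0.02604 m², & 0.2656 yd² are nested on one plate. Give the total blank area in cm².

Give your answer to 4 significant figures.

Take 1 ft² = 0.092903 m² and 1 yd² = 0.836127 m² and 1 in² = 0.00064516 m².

579.3 in² × 0.00064516 = 0.373741 m²
0.2327 ft² × 0.092903 = 0.0216185 m²
0.02604 m² (already m²)
0.2656 yd² × 0.836127 = 0.222075 m²
Combined: 0.373741 + 0.0216185 + 0.02604 + 0.222075 = 0.643474 m²
In cm²: 0.643474 / 0.0001 = 6434.74 cm²

6435 cm²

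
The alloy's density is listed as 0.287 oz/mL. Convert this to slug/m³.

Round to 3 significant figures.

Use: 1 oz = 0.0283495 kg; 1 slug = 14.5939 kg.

0.287 oz/mL × 0.0283495 kg/oz ÷ 10⁻⁶ m³/mL = 8136.31 kg/m³
8136.31 kg/m³ ÷ 14.5939 kg/slug = 557.514 slug/m³

558 slug/m³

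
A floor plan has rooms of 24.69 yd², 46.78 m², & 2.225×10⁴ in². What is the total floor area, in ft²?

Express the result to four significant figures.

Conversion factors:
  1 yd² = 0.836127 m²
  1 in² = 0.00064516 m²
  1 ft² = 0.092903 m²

24.69 yd² × 0.836127 = 20.644 m²
46.78 m² (already m²)
2.225×10⁴ in² × 0.00064516 = 14.3548 m²
Sum: 20.644 + 46.78 + 14.3548 = 81.7788 m²
In ft²: 81.7788 / 0.092903 = 880.26 ft²

880.3 ft²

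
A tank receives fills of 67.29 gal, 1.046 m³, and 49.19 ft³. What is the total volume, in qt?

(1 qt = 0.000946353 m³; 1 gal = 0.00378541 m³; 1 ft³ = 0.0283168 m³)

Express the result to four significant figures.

67.29 gal × 0.00378541 = 0.25472 m³
1.046 m³ (already m³)
49.19 ft³ × 0.0283168 = 1.3929 m³
Combined: 0.25472 + 1.046 + 1.3929 = 2.69362 m³
In qt: 2.69362 / 0.000946353 = 2846.32 qt

2846 qt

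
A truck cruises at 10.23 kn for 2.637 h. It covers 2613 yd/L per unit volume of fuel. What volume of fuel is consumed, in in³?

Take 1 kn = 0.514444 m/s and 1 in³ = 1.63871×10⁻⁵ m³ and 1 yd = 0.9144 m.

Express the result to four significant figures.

10.23 kn → 5.26276 m/s
2.637 h → 9493.2 s
d = v × t = 5.26276 × 9493.2 = 49960.4 m
2613 yd/L → 2.38933×10⁶ m/m³
V = d / (distance per unit fuel) = 49960.4 / 2.38933×10⁶ = 0.0209098 m³
In in³: 0.0209098 / 1.63871×10⁻⁵ = 1275.99 in³

1276 in³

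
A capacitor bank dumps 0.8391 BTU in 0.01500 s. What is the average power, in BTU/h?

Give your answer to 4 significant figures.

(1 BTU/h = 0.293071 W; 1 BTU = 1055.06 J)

0.8391 BTU × 1055.06 = 885.301 J
P = E / t = 885.301 J / 0.015 s = 59020.1 W
59020.1 W ÷ (0.293071 W/BTU/h) = 201385 BTU/h

2.014×10⁵ BTU/h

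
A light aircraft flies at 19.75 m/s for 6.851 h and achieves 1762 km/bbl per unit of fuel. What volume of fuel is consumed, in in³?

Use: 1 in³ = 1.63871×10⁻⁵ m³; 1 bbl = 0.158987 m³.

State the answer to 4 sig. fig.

2682 in³

6.851 h → 24663.6 s
d = v × t = 19.75 × 24663.6 = 487106 m
1762 km/bbl → 1.10827×10⁷ m/m³
V = d / (distance per unit fuel) = 487106 / 1.10827×10⁷ = 0.0439519 m³
In in³: 0.0439519 / 1.63871×10⁻⁵ = 2682.1 in³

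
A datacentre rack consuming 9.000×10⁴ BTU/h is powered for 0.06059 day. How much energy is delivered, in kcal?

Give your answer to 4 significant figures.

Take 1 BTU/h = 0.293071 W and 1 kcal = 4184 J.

3.300×10⁴ kcal

9.000×10⁴ BTU/h × 0.293071 = 26376.4 W
0.06059 day × 86400 = 5234.98 s
E = P × t = 26376.4 W × 5234.98 s = 1.3808×10⁸ J
1.3808×10⁸ J ÷ (4184 J/kcal) = 33001.9 kcal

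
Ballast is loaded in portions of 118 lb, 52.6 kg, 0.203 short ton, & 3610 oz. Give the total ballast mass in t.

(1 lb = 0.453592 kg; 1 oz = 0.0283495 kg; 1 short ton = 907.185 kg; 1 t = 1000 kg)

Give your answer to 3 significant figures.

0.393 t

118 lb × 0.453592 = 53.5239 kg
52.6 kg (already kg)
0.203 short ton × 907.185 = 184.159 kg
3610 oz × 0.0283495 = 102.342 kg
Combined: 53.5239 + 52.6 + 184.159 + 102.342 = 392.625 kg
In t: 392.625 / 1000 = 0.392625 t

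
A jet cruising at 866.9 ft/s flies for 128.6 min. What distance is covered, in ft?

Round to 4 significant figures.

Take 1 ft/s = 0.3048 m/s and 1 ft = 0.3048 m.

866.9 ft/s × 0.3048 → 264.231 m/s
128.6 min × 60 → 7716 s
d = v × t = 264.231 m/s × 7716 s = 2.03881×10⁶ m
2.03881×10⁶ m ÷ (0.3048 m/ft) = 6.68901×10⁶ ft

6.689×10⁶ ft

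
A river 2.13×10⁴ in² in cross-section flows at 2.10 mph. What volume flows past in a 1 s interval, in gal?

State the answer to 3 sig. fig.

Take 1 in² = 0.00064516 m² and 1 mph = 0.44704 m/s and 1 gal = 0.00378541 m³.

2.10 mph × 0.44704 → 0.938784 m/s
2.13×10⁴ in² × 0.00064516 → 13.7419 m²
V = v × A × t = 0.938784 m/s × 13.7419 m² × 1 s = 12.9007 m³
12.9007 m³ ÷ (0.00378541 m³/gal) = 3408.01 gal

3410 gal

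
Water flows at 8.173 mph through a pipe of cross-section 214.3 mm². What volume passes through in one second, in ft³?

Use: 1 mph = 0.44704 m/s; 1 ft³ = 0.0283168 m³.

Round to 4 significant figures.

8.173 mph × 0.44704 → 3.65366 m/s
214.3 mm² × 10⁻⁶ → 2.143×10⁻⁴ m²
V = v × A × t = 3.65366 m/s × 2.143×10⁻⁴ m² × 1 s = 7.82979×10⁻⁴ m³
7.82979×10⁻⁴ m³ ÷ (0.0283168 m³/ft³) = 0.0276507 ft³

0.02765 ft³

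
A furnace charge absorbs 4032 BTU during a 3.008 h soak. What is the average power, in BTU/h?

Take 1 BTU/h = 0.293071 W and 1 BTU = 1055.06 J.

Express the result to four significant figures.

4032 BTU × 1055.06 = 4.254×10⁶ J
3.008 h × 3600 = 10828.8 s
P = E / t = 4.254×10⁶ J / 10828.8 s = 392.841 W
392.841 W ÷ (0.293071 W/BTU/h) = 1340.43 BTU/h

1340 BTU/h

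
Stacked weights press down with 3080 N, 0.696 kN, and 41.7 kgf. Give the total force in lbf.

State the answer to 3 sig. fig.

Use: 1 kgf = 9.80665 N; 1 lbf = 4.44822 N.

941 lbf

3080 N (already N)
0.696 kN × 1000 = 696 N
41.7 kgf × 9.80665 = 408.937 N
Combined: 3080 + 696 + 408.937 = 4184.94 N
In lbf: 4184.94 / 4.44822 = 940.812 lbf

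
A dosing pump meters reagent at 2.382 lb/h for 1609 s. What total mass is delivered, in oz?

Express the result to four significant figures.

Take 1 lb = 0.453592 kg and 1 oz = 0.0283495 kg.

2.382 lb/h → 3.00127×10⁻⁴ kg/s
m = ṁ × t = 3.00127×10⁻⁴ × 1609 = 0.482904 kg
In oz: 0.482904 / 0.0283495 = 17.034 oz

17.03 oz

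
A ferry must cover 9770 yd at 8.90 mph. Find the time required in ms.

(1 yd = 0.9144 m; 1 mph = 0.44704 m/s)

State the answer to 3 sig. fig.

9770 yd × 0.9144 → 8933.69 m
8.90 mph × 0.44704 → 3.97866 m/s
t = d / v = 8933.69 m / 3.97866 m/s = 2245.4 s
2245.4 s ÷ (0.001 s/ms) = 2.2454×10⁶ ms

2.25×10⁶ ms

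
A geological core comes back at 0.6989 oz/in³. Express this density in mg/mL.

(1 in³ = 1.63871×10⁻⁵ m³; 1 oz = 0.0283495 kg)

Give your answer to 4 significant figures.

1209 mg/mL

0.6989 oz/in³ × 0.0283495 kg/oz ÷ 1.63871×10⁻⁵ m³/in³ = 1209.09 kg/m³
1209.09 kg/m³ ÷ 10⁻⁶ kg/mg × 10⁻⁶ m³/mL = 1209.09 mg/mL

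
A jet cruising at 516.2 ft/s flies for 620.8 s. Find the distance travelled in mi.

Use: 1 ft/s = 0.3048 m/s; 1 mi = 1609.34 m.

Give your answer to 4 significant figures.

516.2 ft/s × 0.3048 = 157.338 m/s
d = v × t = 157.338 m/s × 620.8 s = 97675.4 m
97675.4 m ÷ (1609.34 m/mi) = 60.6928 mi

60.69 mi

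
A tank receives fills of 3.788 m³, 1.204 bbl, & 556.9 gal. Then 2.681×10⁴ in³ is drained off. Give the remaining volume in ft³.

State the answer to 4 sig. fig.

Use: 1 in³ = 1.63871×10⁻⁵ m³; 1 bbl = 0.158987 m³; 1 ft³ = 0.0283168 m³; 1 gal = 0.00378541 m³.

3.788 m³ (already m³)
1.204 bbl × 0.158987 = 0.19142 m³
556.9 gal × 0.00378541 = 2.10809 m³
2.681×10⁴ in³ × 1.63871×10⁻⁵ = 0.439338 m³
Net: 3.788 + 0.19142 + 2.10809 − 0.439338 = 5.64817 m³
In ft³: 5.64817 / 0.0283168 = 199.464 ft³

199.5 ft³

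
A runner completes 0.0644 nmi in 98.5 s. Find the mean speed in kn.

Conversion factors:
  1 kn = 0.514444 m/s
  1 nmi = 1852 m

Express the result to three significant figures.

2.35 kn

0.0644 nmi × 1852 → 119.269 m
v = d / t = 119.269 m / 98.5 s = 1.21085 m/s
1.21085 m/s ÷ (0.514444 m/s/kn) = 2.35371 kn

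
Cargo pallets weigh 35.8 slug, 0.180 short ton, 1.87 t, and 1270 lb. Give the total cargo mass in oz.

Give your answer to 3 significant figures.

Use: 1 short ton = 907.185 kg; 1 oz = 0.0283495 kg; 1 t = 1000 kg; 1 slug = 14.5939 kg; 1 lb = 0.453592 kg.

1.10×10⁵ oz

35.8 slug × 14.5939 = 522.462 kg
0.180 short ton × 907.185 = 163.293 kg
1.87 t × 1000 = 1870 kg
1270 lb × 0.453592 = 576.062 kg
Sum: 522.462 + 163.293 + 1870 + 576.062 = 3131.82 kg
In oz: 3131.82 / 0.0283495 = 110472 oz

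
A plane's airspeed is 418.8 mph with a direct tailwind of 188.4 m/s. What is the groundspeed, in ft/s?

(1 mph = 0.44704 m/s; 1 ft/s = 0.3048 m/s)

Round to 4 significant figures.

1232 ft/s

418.8 mph × 0.44704 = 187.22 m/s
188.4 m/s (already m/s)
Combined: 187.22 + 188.4 = 375.62 m/s
In ft/s: 375.62 / 0.3048 = 1232.35 ft/s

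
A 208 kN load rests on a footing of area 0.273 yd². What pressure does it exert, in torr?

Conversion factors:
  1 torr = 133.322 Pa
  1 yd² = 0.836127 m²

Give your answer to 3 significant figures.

208 kN × 1000 → 208000 N
0.273 yd² × 0.836127 → 0.228263 m²
P = F / A = 208000 N / 0.228263 m² = 911230 Pa
911230 Pa ÷ (133.322 Pa/torr) = 6834.81 torr

6830 torr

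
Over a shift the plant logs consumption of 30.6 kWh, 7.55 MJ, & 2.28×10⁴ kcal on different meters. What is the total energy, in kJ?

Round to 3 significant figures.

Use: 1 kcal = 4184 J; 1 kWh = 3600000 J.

30.6 kWh × 3600000 → 1.1016×10⁸ J
7.55 MJ × 1000000 → 7.55×10⁶ J
2.28×10⁴ kcal × 4184 → 9.53952×10⁷ J
Sum: 1.1016×10⁸ + 7.55×10⁶ + 9.53952×10⁷ = 2.13105×10⁸ J
In kJ: 2.13105×10⁸ / 1000 = 213105 kJ

2.13×10⁵ kJ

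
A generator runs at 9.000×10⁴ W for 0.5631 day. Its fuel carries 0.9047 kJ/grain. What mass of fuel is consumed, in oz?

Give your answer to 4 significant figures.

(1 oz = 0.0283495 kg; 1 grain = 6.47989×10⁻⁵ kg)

1.106×10⁴ oz

0.5631 day → 48651.8 s
E = P × t = 90000 × 48651.8 = 4.37866×10⁹ J
0.9047 kJ/grain → 1.39617×10⁷ J/kg
m = E / e_s = 4.37866×10⁹ / 1.39617×10⁷ = 313.619 kg
In oz: 313.619 / 0.0283495 = 11062.6 oz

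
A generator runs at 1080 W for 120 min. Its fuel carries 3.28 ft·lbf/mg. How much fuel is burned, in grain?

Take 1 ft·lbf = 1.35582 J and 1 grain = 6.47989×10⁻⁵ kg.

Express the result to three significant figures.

120 min → 7200 s
E = P × t = 1080 × 7200 = 7.776×10⁶ J
3.28 ft·lbf/mg → 4.44709×10⁶ J/kg
m = E / e_s = 7.776×10⁶ / 4.44709×10⁶ = 1.74856 kg
In grain: 1.74856 / 6.47989×10⁻⁵ = 26984.4 grain

2.70×10⁴ grain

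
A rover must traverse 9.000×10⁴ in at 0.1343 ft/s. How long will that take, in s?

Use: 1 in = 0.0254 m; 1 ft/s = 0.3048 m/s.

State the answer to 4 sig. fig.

5.585×10⁴ s

9.000×10⁴ in × 0.0254 → 2286 m
0.1343 ft/s × 0.3048 → 0.0409346 m/s
t = d / v = 2286 m / 0.0409346 m/s = 55845.2 s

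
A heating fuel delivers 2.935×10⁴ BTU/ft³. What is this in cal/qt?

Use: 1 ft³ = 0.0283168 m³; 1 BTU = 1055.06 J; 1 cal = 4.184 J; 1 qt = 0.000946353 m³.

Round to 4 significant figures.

2.935×10⁴ BTU/ft³ × 1055.06 J/BTU ÷ 0.0283168 m³/ft³ = 1.09356×10⁹ J/m³
1.09356×10⁹ J/m³ ÷ 4.184 J/cal × 0.000946353 m³/qt = 247346 cal/qt

2.473×10⁵ cal/qt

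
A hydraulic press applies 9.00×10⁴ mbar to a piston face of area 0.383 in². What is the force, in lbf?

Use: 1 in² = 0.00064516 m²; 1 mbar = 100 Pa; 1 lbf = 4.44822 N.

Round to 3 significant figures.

500 lbf

9.00×10⁴ mbar × 100 = 9×10⁶ Pa
0.383 in² × 0.00064516 = 2.47096×10⁻⁴ m²
F = P × A = 9×10⁶ Pa × 2.47096×10⁻⁴ m² = 2223.86 N
2223.86 N ÷ (4.44822 N/lbf) = 499.944 lbf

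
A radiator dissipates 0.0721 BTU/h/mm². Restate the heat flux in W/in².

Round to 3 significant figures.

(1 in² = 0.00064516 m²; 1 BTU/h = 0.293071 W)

0.0721 BTU/h/mm² × 0.293071 W/BTU/h ÷ 10⁻⁶ m²/mm² = 21130.4 W/m²
21130.4 W/m² × 0.00064516 m²/in² = 13.6325 W/in²

13.6 W/in²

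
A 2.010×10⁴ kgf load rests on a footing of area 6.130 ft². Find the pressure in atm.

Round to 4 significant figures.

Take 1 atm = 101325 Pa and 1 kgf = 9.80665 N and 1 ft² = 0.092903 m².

3.416 atm

2.010×10⁴ kgf × 9.80665 → 197114 N
6.130 ft² × 0.092903 → 0.569495 m²
P = F / A = 197114 N / 0.569495 m² = 346121 Pa
346121 Pa ÷ (101325 Pa/atm) = 3.41595 atm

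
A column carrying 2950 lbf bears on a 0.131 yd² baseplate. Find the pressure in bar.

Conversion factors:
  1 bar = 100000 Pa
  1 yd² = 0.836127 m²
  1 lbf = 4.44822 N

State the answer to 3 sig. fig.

2950 lbf × 4.44822 = 13122.2 N
0.131 yd² × 0.836127 = 0.109533 m²
P = F / A = 13122.2 N / 0.109533 m² = 119801 Pa
119801 Pa ÷ (100000 Pa/bar) = 1.19801 bar

1.20 bar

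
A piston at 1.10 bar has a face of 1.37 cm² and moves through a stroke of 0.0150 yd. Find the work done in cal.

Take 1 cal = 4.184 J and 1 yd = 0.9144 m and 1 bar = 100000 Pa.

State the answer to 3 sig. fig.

1.10 bar → 110000 Pa
1.37 cm² → 1.37×10⁻⁴ m²
F = P × A = 110000 × 1.37×10⁻⁴ = 15.07 N
0.0150 yd → 0.013716 m
W = F × d = 15.07 × 0.013716 = 0.2067 J
In cal: 0.2067 / 4.184 = 0.0494025 cal

0.0494 cal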